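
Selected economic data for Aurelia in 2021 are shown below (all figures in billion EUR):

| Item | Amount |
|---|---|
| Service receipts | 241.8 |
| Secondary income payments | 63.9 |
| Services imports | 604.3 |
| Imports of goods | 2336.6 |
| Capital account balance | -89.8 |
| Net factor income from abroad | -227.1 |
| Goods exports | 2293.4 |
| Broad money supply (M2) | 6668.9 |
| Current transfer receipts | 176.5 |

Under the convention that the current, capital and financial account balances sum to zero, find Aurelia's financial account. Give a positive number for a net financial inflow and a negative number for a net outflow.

610.0

Goods balance = 2293.4 - 2336.6 = -43.2
Services balance = 241.8 - 604.3 = -362.5
Trade balance (goods + services) = -43.2 + (-362.5) = -405.7
Net primary income = -227.1
Net secondary income = 176.5 - 63.9 = 112.6
Current account = -405.7 + (-227.1) + 112.6 = -520.2
Financial account = -(-520.2 + (-89.8)) = 610.0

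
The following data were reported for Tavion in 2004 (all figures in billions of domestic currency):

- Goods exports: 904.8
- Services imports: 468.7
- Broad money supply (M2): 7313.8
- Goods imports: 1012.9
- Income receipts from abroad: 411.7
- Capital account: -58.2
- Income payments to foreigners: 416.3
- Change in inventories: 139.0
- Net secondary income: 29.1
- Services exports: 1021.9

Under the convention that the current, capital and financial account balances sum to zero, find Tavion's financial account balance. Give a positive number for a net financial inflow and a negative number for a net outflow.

Goods balance = 904.8 - 1012.9 = -108.1
Services balance = 1021.9 - 468.7 = 553.2
Trade balance (goods + services) = -108.1 + 553.2 = 445.1
Net primary income = 411.7 - 416.3 = -4.6
Net secondary income = 29.1
Current account = 445.1 + (-4.6) + 29.1 = 469.6
Financial account = -(469.6 + (-58.2)) = -411.4

-411.4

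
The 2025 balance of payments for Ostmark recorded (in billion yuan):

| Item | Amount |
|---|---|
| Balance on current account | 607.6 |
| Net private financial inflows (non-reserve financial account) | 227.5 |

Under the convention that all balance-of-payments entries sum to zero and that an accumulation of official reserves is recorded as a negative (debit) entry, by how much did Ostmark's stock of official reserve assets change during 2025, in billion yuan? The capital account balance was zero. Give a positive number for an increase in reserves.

835.1

Official reserve transactions balance = -(607.6 + 227.5) = -835.1
An accumulation of reserves is recorded as a debit (negative entry), so the change in the stock of reserves is the negative of that balance.
Change in official reserves = -(-835.1) = 835.1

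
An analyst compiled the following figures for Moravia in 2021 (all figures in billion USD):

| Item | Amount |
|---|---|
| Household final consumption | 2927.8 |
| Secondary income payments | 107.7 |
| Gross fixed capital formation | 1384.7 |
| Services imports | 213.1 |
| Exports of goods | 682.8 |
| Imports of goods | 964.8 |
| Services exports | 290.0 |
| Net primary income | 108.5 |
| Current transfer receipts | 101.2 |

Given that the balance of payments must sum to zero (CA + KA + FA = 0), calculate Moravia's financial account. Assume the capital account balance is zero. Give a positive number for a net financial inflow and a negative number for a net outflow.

103.1

Goods balance = 682.8 - 964.8 = -282.0
Services balance = 290.0 - 213.1 = 76.9
Trade balance (goods + services) = -282.0 + 76.9 = -205.1
Net primary income = 108.5
Net secondary income = 101.2 - 107.7 = -6.5
Current account = -205.1 + 108.5 + (-6.5) = -103.1
Financial account = -(-103.1) = 103.1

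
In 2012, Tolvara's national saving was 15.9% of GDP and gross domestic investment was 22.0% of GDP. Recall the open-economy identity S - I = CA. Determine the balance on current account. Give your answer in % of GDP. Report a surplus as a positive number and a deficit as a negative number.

CA = S - I = 15.9 - 22.0 = -6.1

-6.1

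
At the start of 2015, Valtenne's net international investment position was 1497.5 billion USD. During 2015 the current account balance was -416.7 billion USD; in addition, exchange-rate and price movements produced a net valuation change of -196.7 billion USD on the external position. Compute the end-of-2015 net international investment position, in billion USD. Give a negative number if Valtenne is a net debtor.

Change in NIIP = current account + net valuation change = -416.7 + (-196.7) = -613.4
End-of-year NIIP = 1497.5 + (-613.4) = 884.1

884.1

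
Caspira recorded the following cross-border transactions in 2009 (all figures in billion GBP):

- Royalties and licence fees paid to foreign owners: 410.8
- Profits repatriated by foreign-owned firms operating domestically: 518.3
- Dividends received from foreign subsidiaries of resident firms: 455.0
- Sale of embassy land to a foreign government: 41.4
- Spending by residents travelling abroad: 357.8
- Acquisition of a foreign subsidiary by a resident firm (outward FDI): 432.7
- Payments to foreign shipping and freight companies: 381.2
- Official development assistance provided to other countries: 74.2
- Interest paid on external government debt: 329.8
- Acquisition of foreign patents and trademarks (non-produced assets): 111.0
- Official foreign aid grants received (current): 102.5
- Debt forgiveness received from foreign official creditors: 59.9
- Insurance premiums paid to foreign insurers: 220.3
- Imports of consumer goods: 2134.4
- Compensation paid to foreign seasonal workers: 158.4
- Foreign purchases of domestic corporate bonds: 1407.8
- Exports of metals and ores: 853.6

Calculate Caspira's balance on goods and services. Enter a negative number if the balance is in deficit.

Goods: 853.6 - 2134.4 = -1280.8
Services: -357.8 - 410.8 - 381.2 - 220.3 = -1370.1
Trade balance = -1280.8 + (-1370.1) = -2650.9
(Excluded from the trade balance — primary income: profits repatriated by foreign-owned firms operating domestically 518.3, dividends received from foreign subsidiaries of resident firms 455.0, interest paid on external government debt 329.8, compensation paid to foreign seasonal workers 158.4; capital account: sale of embassy land to a foreign government 41.4, acquisition of foreign patents and trademarks (non-produced assets) 111.0, debt forgiveness received from foreign official creditors 59.9; financial account: acquisition of a foreign subsidiary by a resident firm (outward FDI) 432.7, foreign purchases of domestic corporate bonds 1407.8; secondary income: official development assistance provided to other countries 74.2, official foreign aid grants received (current) 102.5.)

-2650.9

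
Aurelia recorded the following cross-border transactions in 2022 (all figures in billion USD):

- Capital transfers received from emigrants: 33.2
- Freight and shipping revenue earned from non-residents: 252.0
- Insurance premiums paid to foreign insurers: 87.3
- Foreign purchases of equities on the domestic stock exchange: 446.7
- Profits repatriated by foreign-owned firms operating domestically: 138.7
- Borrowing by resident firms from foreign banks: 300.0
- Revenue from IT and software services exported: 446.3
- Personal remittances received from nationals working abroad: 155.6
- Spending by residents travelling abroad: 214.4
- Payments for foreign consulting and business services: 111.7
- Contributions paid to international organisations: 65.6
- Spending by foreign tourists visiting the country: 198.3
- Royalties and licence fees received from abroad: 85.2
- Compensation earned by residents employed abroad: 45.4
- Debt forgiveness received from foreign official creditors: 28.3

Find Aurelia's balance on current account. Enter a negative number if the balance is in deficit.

Services: 446.3 - 87.3 + 198.3 - 111.7 - 214.4 + 85.2 + 252.0 = 568.4
Primary income: 45.4 - 138.7 = -93.3
Secondary income: 155.6 - 65.6 = 90.0
Current account = 568.4 + (-93.3) + 90.0 = 565.1
(Excluded from the current account — capital account: capital transfers received from emigrants 33.2, debt forgiveness received from foreign official creditors 28.3; financial account: foreign purchases of equities on the domestic stock exchange 446.7, borrowing by resident firms from foreign banks 300.0.)

565.1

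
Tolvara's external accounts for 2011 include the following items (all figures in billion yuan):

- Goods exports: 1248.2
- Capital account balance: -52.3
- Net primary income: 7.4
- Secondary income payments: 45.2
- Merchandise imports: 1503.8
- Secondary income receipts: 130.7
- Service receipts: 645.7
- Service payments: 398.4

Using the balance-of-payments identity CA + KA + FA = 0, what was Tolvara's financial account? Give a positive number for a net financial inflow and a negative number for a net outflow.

Goods balance = 1248.2 - 1503.8 = -255.6
Services balance = 645.7 - 398.4 = 247.3
Trade balance (goods + services) = -255.6 + 247.3 = -8.3
Net primary income = 7.4
Net secondary income = 130.7 - 45.2 = 85.5
Current account = -8.3 + 7.4 + 85.5 = 84.6
Financial account = -(84.6 + (-52.3)) = -32.3

-32.3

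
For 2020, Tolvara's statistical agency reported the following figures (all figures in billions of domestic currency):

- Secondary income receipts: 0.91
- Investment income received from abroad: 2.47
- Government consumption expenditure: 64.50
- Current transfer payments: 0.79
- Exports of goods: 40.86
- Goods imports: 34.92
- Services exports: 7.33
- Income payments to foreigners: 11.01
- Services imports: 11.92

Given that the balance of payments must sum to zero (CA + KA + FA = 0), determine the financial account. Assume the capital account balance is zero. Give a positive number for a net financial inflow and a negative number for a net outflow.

7.07

Goods balance = 40.86 - 34.92 = 5.94
Services balance = 7.33 - 11.92 = -4.59
Trade balance (goods + services) = 5.94 + (-4.59) = 1.35
Net primary income = 2.47 - 11.01 = -8.54
Net secondary income = 0.91 - 0.79 = 0.12
Current account = 1.35 + (-8.54) + 0.12 = -7.07
Financial account = -(-7.07) = 7.07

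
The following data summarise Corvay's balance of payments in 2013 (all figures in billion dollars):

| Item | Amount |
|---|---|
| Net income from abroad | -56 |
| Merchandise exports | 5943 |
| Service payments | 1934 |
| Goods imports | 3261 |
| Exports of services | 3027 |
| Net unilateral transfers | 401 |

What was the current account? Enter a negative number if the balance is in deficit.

Goods balance = 5943 - 3261 = 2682
Services balance = 3027 - 1934 = 1093
Trade balance (goods + services) = 2682 + 1093 = 3775
Net primary income = -56
Net secondary income = 401
Current account = 3775 + (-56) + 401 = 4120

4120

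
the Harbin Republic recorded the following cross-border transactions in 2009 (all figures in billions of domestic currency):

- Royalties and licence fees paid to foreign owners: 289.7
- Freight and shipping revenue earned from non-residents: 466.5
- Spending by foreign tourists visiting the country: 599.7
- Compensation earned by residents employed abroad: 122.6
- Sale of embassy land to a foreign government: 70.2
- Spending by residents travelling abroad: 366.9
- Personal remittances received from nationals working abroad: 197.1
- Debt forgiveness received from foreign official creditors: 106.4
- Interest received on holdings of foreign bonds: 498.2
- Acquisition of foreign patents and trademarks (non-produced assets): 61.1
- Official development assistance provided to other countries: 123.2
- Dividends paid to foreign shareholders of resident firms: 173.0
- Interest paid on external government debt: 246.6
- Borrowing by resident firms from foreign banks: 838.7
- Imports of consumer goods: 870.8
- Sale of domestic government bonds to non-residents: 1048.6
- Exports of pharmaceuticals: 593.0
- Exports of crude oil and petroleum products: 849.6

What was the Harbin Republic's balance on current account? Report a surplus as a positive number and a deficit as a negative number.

1256.5

Goods: 849.6 - 870.8 + 593.0 = 571.8
Services: 466.5 - 366.9 - 289.7 + 599.7 = 409.6
Primary income: -246.6 - 173.0 + 122.6 + 498.2 = 201.2
Secondary income: -123.2 + 197.1 = 73.9
Current account = 571.8 + 409.6 + 201.2 + 73.9 = 1256.5
(Excluded from the current account — capital account: sale of embassy land to a foreign government 70.2, debt forgiveness received from foreign official creditors 106.4, acquisition of foreign patents and trademarks (non-produced assets) 61.1; financial account: borrowing by resident firms from foreign banks 838.7, sale of domestic government bonds to non-residents 1048.6.)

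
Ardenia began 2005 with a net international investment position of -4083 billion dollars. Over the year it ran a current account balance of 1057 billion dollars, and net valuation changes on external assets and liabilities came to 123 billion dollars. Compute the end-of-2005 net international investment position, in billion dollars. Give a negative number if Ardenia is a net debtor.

-2903

Change in NIIP = current account + net valuation change = 1057 + 123 = 1180
End-of-year NIIP = -4083 + 1180 = -2903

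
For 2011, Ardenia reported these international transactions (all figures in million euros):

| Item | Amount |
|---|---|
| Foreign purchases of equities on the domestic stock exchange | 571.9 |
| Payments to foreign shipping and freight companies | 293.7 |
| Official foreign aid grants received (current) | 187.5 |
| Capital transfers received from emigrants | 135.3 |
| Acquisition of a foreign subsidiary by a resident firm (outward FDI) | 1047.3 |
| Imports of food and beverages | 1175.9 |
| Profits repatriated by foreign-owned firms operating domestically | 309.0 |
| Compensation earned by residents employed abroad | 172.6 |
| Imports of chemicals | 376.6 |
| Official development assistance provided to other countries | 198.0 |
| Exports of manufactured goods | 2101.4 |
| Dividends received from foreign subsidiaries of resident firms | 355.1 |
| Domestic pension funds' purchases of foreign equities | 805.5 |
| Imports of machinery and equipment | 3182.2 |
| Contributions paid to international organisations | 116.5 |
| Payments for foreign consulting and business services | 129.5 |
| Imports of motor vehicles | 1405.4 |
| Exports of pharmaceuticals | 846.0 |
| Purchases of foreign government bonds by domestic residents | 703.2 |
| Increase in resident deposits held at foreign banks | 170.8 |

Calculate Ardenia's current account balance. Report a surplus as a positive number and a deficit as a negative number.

Goods: 2101.4 - 1175.9 + 846.0 - 376.6 - 3182.2 - 1405.4 = -3192.7
Services: -293.7 - 129.5 = -423.2
Primary income: -309.0 + 172.6 + 355.1 = 218.7
Secondary income: 187.5 - 198.0 - 116.5 = -127.0
Current account = (-3192.7) + (-423.2) + 218.7 + (-127.0) = -3524.2
(Excluded from the current account — financial account: foreign purchases of equities on the domestic stock exchange 571.9, acquisition of a foreign subsidiary by a resident firm (outward FDI) 1047.3, domestic pension funds' purchases of foreign equities 805.5, purchases of foreign government bonds by domestic residents 703.2, increase in resident deposits held at foreign banks 170.8; capital account: capital transfers received from emigrants 135.3.)

-3524.2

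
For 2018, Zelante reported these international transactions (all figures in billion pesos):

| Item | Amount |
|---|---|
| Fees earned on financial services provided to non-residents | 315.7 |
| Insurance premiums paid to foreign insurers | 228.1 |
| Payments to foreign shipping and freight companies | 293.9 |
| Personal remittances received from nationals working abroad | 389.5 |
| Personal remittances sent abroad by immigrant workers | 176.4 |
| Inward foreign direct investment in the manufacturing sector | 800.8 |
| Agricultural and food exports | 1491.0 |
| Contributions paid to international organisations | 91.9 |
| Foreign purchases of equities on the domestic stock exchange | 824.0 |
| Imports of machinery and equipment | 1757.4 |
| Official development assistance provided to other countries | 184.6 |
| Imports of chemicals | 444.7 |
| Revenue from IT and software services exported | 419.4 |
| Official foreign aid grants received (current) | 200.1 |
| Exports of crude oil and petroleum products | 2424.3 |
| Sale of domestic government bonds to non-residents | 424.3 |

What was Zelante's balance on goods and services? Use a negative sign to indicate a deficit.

1926.3

Goods: -444.7 - 1757.4 + 1491.0 + 2424.3 = 1713.2
Services: 419.4 + 315.7 - 293.9 - 228.1 = 213.1
Trade balance = 1713.2 + 213.1 = 1926.3
(Excluded from the trade balance — secondary income: personal remittances received from nationals working abroad 389.5, personal remittances sent abroad by immigrant workers 176.4, contributions paid to international organisations 91.9, official development assistance provided to other countries 184.6, official foreign aid grants received (current) 200.1; financial account: inward foreign direct investment in the manufacturing sector 800.8, foreign purchases of equities on the domestic stock exchange 824.0, sale of domestic government bonds to non-residents 424.3.)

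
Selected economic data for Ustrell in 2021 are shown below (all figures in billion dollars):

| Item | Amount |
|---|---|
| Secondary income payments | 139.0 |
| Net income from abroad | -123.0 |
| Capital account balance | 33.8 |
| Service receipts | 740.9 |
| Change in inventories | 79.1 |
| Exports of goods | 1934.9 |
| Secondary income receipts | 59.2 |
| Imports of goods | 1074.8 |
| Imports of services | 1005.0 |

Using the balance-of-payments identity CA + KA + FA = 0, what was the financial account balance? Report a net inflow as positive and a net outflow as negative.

-427.0

Goods balance = 1934.9 - 1074.8 = 860.1
Services balance = 740.9 - 1005.0 = -264.1
Trade balance (goods + services) = 860.1 + (-264.1) = 596.0
Net primary income = -123.0
Net secondary income = 59.2 - 139.0 = -79.8
Current account = 596.0 + (-123.0) + (-79.8) = 393.2
Financial account = -(393.2 + 33.8) = -427.0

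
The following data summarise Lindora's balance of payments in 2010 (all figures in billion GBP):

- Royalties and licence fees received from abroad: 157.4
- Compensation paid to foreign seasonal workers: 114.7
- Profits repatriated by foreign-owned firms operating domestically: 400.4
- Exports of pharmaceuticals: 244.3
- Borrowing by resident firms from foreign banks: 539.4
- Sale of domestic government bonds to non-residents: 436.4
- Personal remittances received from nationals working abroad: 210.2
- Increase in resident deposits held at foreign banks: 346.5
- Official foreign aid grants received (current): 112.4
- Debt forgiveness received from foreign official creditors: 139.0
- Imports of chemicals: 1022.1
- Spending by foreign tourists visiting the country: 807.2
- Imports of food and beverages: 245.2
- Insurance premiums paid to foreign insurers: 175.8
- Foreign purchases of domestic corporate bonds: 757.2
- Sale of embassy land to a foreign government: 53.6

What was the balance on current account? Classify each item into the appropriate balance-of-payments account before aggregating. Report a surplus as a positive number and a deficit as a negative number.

-426.7

Goods: 244.3 - 245.2 - 1022.1 = -1023.0
Services: -175.8 + 807.2 + 157.4 = 788.8
Primary income: -114.7 - 400.4 = -515.1
Secondary income: 210.2 + 112.4 = 322.6
Current account = (-1023.0) + 788.8 + (-515.1) + 322.6 = -426.7
(Excluded from the current account — financial account: borrowing by resident firms from foreign banks 539.4, sale of domestic government bonds to non-residents 436.4, increase in resident deposits held at foreign banks 346.5, foreign purchases of domestic corporate bonds 757.2; capital account: debt forgiveness received from foreign official creditors 139.0, sale of embassy land to a foreign government 53.6.)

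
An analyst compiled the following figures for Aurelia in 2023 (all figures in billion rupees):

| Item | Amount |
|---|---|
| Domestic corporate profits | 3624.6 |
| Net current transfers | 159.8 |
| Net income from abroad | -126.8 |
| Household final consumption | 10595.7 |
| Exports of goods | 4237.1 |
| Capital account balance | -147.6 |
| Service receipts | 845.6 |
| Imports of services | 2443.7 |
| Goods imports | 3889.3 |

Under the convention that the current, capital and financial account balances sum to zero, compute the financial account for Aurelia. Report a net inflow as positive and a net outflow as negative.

1364.9

Goods balance = 4237.1 - 3889.3 = 347.8
Services balance = 845.6 - 2443.7 = -1598.1
Trade balance (goods + services) = 347.8 + (-1598.1) = -1250.3
Net primary income = -126.8
Net secondary income = 159.8
Current account = -1250.3 + (-126.8) + 159.8 = -1217.3
Financial account = -(-1217.3 + (-147.6)) = 1364.9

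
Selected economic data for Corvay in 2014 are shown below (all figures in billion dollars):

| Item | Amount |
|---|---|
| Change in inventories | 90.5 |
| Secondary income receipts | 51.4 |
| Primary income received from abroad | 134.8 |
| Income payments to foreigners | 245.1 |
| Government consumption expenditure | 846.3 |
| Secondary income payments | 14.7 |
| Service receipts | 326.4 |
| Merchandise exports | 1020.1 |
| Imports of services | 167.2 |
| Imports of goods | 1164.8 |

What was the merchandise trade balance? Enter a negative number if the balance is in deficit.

Goods balance = 1020.1 - 1164.8 = -144.7

-144.7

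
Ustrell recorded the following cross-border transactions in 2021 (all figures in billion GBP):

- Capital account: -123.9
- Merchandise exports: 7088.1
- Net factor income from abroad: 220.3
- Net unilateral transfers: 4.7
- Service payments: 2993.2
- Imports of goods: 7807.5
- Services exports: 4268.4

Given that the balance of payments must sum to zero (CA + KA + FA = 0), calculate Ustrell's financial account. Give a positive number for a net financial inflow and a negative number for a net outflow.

Goods balance = 7088.1 - 7807.5 = -719.4
Services balance = 4268.4 - 2993.2 = 1275.2
Trade balance (goods + services) = -719.4 + 1275.2 = 555.8
Net primary income = 220.3
Net secondary income = 4.7
Current account = 555.8 + 220.3 + 4.7 = 780.8
Financial account = -(780.8 + (-123.9)) = -656.9

-656.9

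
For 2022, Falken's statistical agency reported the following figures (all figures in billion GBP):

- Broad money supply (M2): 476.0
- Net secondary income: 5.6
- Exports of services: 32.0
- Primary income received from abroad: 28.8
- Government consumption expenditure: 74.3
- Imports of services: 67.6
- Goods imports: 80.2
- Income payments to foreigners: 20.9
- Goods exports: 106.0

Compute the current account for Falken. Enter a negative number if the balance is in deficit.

Goods balance = 106.0 - 80.2 = 25.8
Services balance = 32.0 - 67.6 = -35.6
Trade balance (goods + services) = 25.8 + (-35.6) = -9.8
Net primary income = 28.8 - 20.9 = 7.9
Net secondary income = 5.6
Current account = -9.8 + 7.9 + 5.6 = 3.7

3.7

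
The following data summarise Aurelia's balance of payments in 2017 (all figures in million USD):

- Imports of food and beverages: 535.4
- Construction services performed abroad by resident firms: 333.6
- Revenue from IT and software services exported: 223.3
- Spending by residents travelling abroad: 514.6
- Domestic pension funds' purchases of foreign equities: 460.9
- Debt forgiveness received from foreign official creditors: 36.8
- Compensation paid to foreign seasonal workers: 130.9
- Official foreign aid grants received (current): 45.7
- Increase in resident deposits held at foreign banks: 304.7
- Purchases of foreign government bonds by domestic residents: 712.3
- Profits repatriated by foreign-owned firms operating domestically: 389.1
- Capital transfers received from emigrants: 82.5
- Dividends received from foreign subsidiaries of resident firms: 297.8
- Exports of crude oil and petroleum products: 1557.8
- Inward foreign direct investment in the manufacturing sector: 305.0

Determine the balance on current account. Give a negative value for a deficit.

Goods: 1557.8 - 535.4 = 1022.4
Services: 223.3 + 333.6 - 514.6 = 42.3
Primary income: 297.8 - 389.1 - 130.9 = -222.2
Secondary income: 45.7
Current account = 1022.4 + 42.3 + (-222.2) + 45.7 = 888.2
(Excluded from the current account — financial account: domestic pension funds' purchases of foreign equities 460.9, increase in resident deposits held at foreign banks 304.7, purchases of foreign government bonds by domestic residents 712.3, inward foreign direct investment in the manufacturing sector 305.0; capital account: debt forgiveness received from foreign official creditors 36.8, capital transfers received from emigrants 82.5.)

888.2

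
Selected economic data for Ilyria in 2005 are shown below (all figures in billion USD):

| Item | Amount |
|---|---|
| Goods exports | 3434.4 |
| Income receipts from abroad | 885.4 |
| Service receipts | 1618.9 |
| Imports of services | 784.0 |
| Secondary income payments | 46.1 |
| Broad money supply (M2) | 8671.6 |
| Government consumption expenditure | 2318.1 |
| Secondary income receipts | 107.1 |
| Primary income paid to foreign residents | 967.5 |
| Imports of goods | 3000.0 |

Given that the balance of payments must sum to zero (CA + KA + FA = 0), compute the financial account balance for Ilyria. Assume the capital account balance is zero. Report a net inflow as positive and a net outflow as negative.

-1248.2

Goods balance = 3434.4 - 3000.0 = 434.4
Services balance = 1618.9 - 784.0 = 834.9
Trade balance (goods + services) = 434.4 + 834.9 = 1269.3
Net primary income = 885.4 - 967.5 = -82.1
Net secondary income = 107.1 - 46.1 = 61.0
Current account = 1269.3 + (-82.1) + 61.0 = 1248.2
Financial account = -(1248.2) = -1248.2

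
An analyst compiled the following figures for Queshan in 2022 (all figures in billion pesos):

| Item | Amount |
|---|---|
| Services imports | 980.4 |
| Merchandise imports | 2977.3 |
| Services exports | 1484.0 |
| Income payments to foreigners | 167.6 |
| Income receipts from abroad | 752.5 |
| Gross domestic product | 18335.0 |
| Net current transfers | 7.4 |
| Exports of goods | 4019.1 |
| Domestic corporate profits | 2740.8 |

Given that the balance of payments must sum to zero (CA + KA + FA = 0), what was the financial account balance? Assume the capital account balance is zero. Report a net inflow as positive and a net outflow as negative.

Goods balance = 4019.1 - 2977.3 = 1041.8
Services balance = 1484.0 - 980.4 = 503.6
Trade balance (goods + services) = 1041.8 + 503.6 = 1545.4
Net primary income = 752.5 - 167.6 = 584.9
Net secondary income = 7.4
Current account = 1545.4 + 584.9 + 7.4 = 2137.7
Financial account = -(2137.7) = -2137.7

-2137.7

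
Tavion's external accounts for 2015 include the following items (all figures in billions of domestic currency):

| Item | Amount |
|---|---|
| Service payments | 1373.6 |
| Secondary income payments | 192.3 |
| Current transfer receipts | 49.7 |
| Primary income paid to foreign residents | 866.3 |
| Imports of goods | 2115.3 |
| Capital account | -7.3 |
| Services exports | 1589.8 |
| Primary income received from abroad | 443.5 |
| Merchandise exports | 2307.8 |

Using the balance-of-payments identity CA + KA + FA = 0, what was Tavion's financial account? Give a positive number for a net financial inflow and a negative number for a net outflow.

164.0

Goods balance = 2307.8 - 2115.3 = 192.5
Services balance = 1589.8 - 1373.6 = 216.2
Trade balance (goods + services) = 192.5 + 216.2 = 408.7
Net primary income = 443.5 - 866.3 = -422.8
Net secondary income = 49.7 - 192.3 = -142.6
Current account = 408.7 + (-422.8) + (-142.6) = -156.7
Financial account = -(-156.7 + (-7.3)) = 164.0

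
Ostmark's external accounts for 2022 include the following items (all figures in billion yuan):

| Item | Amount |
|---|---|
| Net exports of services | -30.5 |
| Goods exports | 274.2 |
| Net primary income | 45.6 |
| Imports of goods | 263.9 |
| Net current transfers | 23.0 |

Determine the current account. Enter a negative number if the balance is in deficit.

48.4

Goods balance = 274.2 - 263.9 = 10.3
Services balance = -30.5
Trade balance (goods + services) = 10.3 + (-30.5) = -20.2
Net primary income = 45.6
Net secondary income = 23.0
Current account = -20.2 + 45.6 + 23.0 = 48.4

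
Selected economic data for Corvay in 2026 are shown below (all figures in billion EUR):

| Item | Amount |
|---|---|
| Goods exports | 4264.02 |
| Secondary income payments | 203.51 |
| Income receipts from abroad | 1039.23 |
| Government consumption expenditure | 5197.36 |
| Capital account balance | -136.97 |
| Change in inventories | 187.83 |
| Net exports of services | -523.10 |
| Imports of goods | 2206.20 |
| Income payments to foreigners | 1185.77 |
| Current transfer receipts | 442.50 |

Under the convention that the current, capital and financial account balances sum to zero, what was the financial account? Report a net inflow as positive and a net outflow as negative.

-1490.20

Goods balance = 4264.02 - 2206.20 = 2057.82
Services balance = -523.10
Trade balance (goods + services) = 2057.82 + (-523.10) = 1534.72
Net primary income = 1039.23 - 1185.77 = -146.54
Net secondary income = 442.50 - 203.51 = 238.99
Current account = 1534.72 + (-146.54) + 238.99 = 1627.17
Financial account = -(1627.17 + (-136.97)) = -1490.20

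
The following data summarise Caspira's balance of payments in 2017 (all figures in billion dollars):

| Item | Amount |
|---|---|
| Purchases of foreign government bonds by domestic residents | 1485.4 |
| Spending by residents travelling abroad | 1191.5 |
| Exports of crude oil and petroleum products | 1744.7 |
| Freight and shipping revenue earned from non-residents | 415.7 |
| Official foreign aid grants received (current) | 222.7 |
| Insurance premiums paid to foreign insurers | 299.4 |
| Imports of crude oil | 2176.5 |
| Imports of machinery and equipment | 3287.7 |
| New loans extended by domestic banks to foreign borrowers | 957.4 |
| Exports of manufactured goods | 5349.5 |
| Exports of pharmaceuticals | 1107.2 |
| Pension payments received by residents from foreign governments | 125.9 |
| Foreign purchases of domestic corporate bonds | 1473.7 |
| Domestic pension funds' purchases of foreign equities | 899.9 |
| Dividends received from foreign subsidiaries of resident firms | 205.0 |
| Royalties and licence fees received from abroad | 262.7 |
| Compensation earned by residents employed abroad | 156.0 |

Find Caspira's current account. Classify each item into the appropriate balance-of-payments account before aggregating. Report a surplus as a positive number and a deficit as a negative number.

2634.3

Goods: -2176.5 + 1744.7 + 5349.5 - 3287.7 + 1107.2 = 2737.2
Services: -1191.5 + 262.7 - 299.4 + 415.7 = -812.5
Primary income: 205.0 + 156.0 = 361.0
Secondary income: 222.7 + 125.9 = 348.6
Current account = 2737.2 + (-812.5) + 361.0 + 348.6 = 2634.3
(Excluded from the current account — financial account: purchases of foreign government bonds by domestic residents 1485.4, new loans extended by domestic banks to foreign borrowers 957.4, foreign purchases of domestic corporate bonds 1473.7, domestic pension funds' purchases of foreign equities 899.9.)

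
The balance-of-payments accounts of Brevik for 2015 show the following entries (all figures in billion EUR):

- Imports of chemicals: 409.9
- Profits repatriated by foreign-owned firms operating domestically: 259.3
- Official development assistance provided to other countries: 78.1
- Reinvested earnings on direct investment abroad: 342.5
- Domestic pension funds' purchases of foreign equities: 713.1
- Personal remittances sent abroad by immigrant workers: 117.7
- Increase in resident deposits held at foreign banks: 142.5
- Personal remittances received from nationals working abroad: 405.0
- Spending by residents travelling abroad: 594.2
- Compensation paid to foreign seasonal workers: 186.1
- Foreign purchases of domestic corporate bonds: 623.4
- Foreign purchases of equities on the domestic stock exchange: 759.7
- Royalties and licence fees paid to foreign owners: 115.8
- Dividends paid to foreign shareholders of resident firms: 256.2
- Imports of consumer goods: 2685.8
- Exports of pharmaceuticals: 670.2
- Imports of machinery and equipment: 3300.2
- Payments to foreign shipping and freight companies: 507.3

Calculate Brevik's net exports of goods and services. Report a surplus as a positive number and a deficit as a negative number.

-6943.0

Goods: 670.2 - 3300.2 - 409.9 - 2685.8 = -5725.7
Services: -594.2 - 507.3 - 115.8 = -1217.3
Trade balance = -5725.7 + (-1217.3) = -6943.0
(Excluded from the trade balance — primary income: profits repatriated by foreign-owned firms operating domestically 259.3, reinvested earnings on direct investment abroad 342.5, compensation paid to foreign seasonal workers 186.1, dividends paid to foreign shareholders of resident firms 256.2; secondary income: official development assistance provided to other countries 78.1, personal remittances sent abroad by immigrant workers 117.7, personal remittances received from nationals working abroad 405.0; financial account: domestic pension funds' purchases of foreign equities 713.1, increase in resident deposits held at foreign banks 142.5, foreign purchases of domestic corporate bonds 623.4, foreign purchases of equities on the domestic stock exchange 759.7.)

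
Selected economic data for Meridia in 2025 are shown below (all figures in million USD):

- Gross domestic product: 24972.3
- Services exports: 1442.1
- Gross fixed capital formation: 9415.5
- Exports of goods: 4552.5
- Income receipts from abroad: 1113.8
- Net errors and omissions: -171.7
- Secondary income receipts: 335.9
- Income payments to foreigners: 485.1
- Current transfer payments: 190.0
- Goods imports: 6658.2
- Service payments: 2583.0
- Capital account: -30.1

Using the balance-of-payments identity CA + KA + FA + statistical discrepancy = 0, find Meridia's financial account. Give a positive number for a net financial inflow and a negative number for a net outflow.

Goods balance = 4552.5 - 6658.2 = -2105.7
Services balance = 1442.1 - 2583.0 = -1140.9
Trade balance (goods + services) = -2105.7 + (-1140.9) = -3246.6
Net primary income = 1113.8 - 485.1 = 628.7
Net secondary income = 335.9 - 190.0 = 145.9
Current account = -3246.6 + 628.7 + 145.9 = -2472.0
Financial account = -(-2472.0 + (-30.1) + (-171.7)) = 2673.8

2673.8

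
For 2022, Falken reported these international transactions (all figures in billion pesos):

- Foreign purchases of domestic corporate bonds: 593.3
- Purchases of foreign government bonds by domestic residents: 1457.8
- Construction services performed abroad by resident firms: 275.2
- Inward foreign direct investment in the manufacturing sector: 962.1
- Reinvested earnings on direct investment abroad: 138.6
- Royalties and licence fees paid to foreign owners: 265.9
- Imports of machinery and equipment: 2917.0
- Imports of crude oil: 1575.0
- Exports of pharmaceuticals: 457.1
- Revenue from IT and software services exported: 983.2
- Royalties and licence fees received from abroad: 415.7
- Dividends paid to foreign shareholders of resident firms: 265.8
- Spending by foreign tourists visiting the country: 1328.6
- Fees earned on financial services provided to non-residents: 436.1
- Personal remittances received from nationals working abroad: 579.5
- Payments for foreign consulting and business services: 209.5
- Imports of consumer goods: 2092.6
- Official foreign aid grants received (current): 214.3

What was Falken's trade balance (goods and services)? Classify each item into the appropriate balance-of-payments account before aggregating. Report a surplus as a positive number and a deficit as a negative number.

Goods: -1575.0 - 2917.0 + 457.1 - 2092.6 = -6127.5
Services: 436.1 + 1328.6 + 983.2 - 209.5 - 265.9 + 275.2 + 415.7 = 2963.4
Trade balance = -6127.5 + 2963.4 = -3164.1
(Excluded from the trade balance — financial account: foreign purchases of domestic corporate bonds 593.3, purchases of foreign government bonds by domestic residents 1457.8, inward foreign direct investment in the manufacturing sector 962.1; primary income: reinvested earnings on direct investment abroad 138.6, dividends paid to foreign shareholders of resident firms 265.8; secondary income: personal remittances received from nationals working abroad 579.5, official foreign aid grants received (current) 214.3.)

-3164.1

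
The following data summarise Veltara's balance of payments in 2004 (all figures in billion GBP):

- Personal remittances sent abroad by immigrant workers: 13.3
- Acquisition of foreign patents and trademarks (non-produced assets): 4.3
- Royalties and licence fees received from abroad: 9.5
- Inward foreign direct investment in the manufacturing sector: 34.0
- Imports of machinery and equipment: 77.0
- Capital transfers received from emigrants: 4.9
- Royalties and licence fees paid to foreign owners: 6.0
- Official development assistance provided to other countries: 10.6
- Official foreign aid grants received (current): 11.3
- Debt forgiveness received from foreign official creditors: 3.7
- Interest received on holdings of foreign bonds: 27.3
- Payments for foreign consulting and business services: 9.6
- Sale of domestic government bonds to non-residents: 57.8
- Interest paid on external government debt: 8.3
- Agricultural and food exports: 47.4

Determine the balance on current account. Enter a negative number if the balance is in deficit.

-29.3

Goods: -77.0 + 47.4 = -29.6
Services: 9.5 - 6.0 - 9.6 = -6.1
Primary income: -8.3 + 27.3 = 19.0
Secondary income: 11.3 - 10.6 - 13.3 = -12.6
Current account = (-29.6) + (-6.1) + 19.0 + (-12.6) = -29.3
(Excluded from the current account — capital account: acquisition of foreign patents and trademarks (non-produced assets) 4.3, capital transfers received from emigrants 4.9, debt forgiveness received from foreign official creditors 3.7; financial account: inward foreign direct investment in the manufacturing sector 34.0, sale of domestic government bonds to non-residents 57.8.)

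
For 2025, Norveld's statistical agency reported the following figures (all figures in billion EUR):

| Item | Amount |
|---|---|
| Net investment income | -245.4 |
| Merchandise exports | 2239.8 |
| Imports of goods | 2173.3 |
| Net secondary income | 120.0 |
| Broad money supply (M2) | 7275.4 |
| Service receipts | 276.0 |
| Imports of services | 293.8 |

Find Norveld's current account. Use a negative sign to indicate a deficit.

Goods balance = 2239.8 - 2173.3 = 66.5
Services balance = 276.0 - 293.8 = -17.8
Trade balance (goods + services) = 66.5 + (-17.8) = 48.7
Net primary income = -245.4
Net secondary income = 120.0
Current account = 48.7 + (-245.4) + 120.0 = -76.7

-76.7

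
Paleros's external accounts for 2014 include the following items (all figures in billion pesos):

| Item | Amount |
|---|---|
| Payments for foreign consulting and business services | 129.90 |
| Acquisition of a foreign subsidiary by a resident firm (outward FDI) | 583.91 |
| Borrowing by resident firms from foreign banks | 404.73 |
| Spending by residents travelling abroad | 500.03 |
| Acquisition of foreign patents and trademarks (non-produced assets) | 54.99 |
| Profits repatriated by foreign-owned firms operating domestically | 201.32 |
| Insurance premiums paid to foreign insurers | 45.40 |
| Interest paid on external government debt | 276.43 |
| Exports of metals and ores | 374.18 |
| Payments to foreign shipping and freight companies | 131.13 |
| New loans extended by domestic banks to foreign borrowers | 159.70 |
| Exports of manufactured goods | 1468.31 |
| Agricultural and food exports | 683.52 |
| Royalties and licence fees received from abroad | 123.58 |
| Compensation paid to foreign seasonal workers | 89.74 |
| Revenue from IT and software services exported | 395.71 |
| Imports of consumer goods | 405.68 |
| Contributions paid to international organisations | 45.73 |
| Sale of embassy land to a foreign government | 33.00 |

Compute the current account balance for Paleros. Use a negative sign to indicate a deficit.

Goods: 683.52 + 1468.31 + 374.18 - 405.68 = 2120.33
Services: -45.40 - 129.90 - 131.13 - 500.03 + 123.58 + 395.71 = -287.17
Primary income: -89.74 - 276.43 - 201.32 = -567.49
Secondary income: -45.73
Current account = 2120.33 + (-287.17) + (-567.49) + (-45.73) = 1219.94
(Excluded from the current account — financial account: acquisition of a foreign subsidiary by a resident firm (outward FDI) 583.91, borrowing by resident firms from foreign banks 404.73, new loans extended by domestic banks to foreign borrowers 159.70; capital account: acquisition of foreign patents and trademarks (non-produced assets) 54.99, sale of embassy land to a foreign government 33.00.)

1219.94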